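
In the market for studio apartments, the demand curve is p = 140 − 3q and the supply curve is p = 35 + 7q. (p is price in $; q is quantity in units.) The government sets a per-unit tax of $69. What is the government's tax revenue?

$248.40

Competitive equilibrium: 140 − 3q = 35 + 7q → q* = 10.5, p* = 108.5.
With the tax, the buyer price exceeds the seller price by 69: (140 − 3q) − (35 + 7q) = 69 → q' = 3.6.
Tax revenue = 69 × 3.6 = $248.40.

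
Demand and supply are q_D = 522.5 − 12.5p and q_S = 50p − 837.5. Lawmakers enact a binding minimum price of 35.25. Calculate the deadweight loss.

In inverse form: demand p = 41.8 − 0.08q, supply p = 16.75 + 0.02q.
Competitive equilibrium: 41.8 − 0.08q = 16.75 + 0.02q → q* = 250.5, p* = 21.76.
At the floor p = 35.25, quantity demanded = (41.8 − 35.25)/0.08 = 81.875.
Sellers' marginal cost at q' = 81.875: 16.75 + 0.02·81.875 = 18.3875.
Δq = 250.5 − 81.875 = 168.625; wedge = 35.25 − 18.3875 = 16.8625.
DWL = ½ × 168.625 × 16.8625 = 1421.72.

1421.72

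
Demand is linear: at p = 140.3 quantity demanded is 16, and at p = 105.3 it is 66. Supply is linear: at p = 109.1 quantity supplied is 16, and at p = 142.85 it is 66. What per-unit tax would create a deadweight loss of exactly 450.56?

Demand slope = (105.3 − 140.3)/(66 − 16) = −0.7, so p = 151.5 − 0.7q.
Supply slope = (142.85 − 109.1)/(66 − 16) = 0.675, so p = 98.3 + 0.675q.
Competitive equilibrium: 151.5 − 0.7q = 98.3 + 0.675q → q* = 38.6909, p* = 124.4164.
A tax t gives Δq = t/1.375 and wedge t, so DWL = t²/2.75.
t²/2.75 = 450.56 → t² = 1239.04 → t = 35.2.

35.2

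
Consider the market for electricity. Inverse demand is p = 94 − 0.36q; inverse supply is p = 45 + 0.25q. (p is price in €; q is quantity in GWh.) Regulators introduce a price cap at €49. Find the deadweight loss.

Competitive equilibrium: 94 − 0.36q = 45 + 0.25q → q* = 80.3279, p* = 65.082.
At the ceiling p = 49, quantity supplied = (49 − 45)/0.25 = 16.
Willingness to pay at q' = 16: 94 − 0.36·16 = 88.24.
Δq = 80.3279 − 16 = 64.3279; wedge = 88.24 − 49 = 39.24.
Deadweight loss = ½ × 64.3279 × 39.24 = €1262.11.

€1262.11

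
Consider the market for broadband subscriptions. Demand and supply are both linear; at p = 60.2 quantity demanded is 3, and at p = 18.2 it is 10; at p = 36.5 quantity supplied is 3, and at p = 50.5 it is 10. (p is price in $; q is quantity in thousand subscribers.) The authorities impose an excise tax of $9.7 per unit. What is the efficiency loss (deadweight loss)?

$5.88 thousand

Demand slope = (18.2 − 60.2)/(10 − 3) = −6, so p = 78.2 − 6q.
Supply slope = (50.5 − 36.5)/(10 − 3) = 2, so p = 30.5 + 2q.
Competitive equilibrium: 78.2 − 6q = 30.5 + 2q → q* = 5.9625, p* = 42.425.
With the tax, the buyer price exceeds the seller price by 9.7: (78.2 − 6q) − (30.5 + 2q) = 9.7 → q' = 4.75.
Δq = 5.9625 − 4.75 = 1.2125; the wedge equals the tax, 9.7.
DWL = ½ × 1.2125 × 9.7 = $5.88 thousand.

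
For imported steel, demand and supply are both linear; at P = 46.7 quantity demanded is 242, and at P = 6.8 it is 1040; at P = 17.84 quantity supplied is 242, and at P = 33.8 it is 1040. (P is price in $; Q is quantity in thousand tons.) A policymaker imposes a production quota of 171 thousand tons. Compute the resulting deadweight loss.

Demand slope = (6.8 − 46.7)/(1040 − 242) = −0.05, so P = 58.8 − 0.05Q.
Supply slope = (33.8 − 17.84)/(1040 − 242) = 0.02, so P = 13 + 0.02Q.
Competitive equilibrium: 58.8 − 0.05Q = 13 + 0.02Q → Q* = 654.2857, P* = 26.0857.
At Q = 171: demand price = 58.8 − 0.05·171 = 50.25; supply price = 13 + 0.02·171 = 16.42.
ΔQ = 654.2857 − 171 = 483.2857; wedge = 50.25 − 16.42 = 33.83.
Welfare loss = ½ × 483.2857 × 33.83 = $8174.78 thousand.

$8174.78 thousand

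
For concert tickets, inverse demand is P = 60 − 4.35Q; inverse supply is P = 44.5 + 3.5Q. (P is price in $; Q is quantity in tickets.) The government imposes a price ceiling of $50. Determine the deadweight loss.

$0.64

Competitive equilibrium: 60 − 4.35Q = 44.5 + 3.5Q → Q* = 1.9745, P* = 51.4108.
At the ceiling P = 50, quantity supplied = (50 − 44.5)/3.5 = 1.5714.
Willingness to pay at Q' = 1.5714: 60 − 4.35·1.5714 = 53.1644.
ΔQ = 1.9745 − 1.5714 = 0.4031; wedge = 53.1644 − 50 = 3.1644.
DWL = ½ × 0.4031 × 3.1644 = $0.64.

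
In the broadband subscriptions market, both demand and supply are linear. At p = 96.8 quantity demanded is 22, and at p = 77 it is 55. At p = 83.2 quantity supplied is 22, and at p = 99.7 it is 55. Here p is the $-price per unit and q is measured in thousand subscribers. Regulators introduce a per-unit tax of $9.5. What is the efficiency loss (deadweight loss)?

Demand slope = (77 − 96.8)/(55 − 22) = −0.6, so p = 110 − 0.6q.
Supply slope = (99.7 − 83.2)/(55 − 22) = 0.5, so p = 72.2 + 0.5q.
Competitive equilibrium: 110 − 0.6q = 72.2 + 0.5q → q* = 34.3636, p* = 89.3818.
With the tax, the buyer price exceeds the seller price by 9.5: (110 − 0.6q) − (72.2 + 0.5q) = 9.5 → q' = 25.7273.
Δq = 34.3636 − 25.7273 = 8.6363; the wedge equals the tax, 9.5.
Welfare loss = ½ × 8.6363 × 9.5 = $41.02 thousand.

$41.02 thousand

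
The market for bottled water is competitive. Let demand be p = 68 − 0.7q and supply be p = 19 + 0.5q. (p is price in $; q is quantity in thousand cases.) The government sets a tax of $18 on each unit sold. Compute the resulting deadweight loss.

$135 thousand

Competitive equilibrium: 68 − 0.7q = 19 + 0.5q → q* = 40.8333, p* = 39.4167.
With the tax, the buyer price exceeds the seller price by 18: (68 − 0.7q) − (19 + 0.5q) = 18 → q' = 25.8333.
Δq = 40.8333 − 25.8333 = 15; the wedge equals the tax, 18.
The triangle = ½ × 15 × 18 = $135 thousand.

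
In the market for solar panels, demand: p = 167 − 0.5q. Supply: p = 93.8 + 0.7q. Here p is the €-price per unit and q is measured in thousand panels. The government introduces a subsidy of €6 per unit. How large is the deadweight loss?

Competitive equilibrium: 167 − 0.5q = 93.8 + 0.7q → q* = 61, p* = 136.5.
The subsidy lowers effective supply by 6: p = 87.8 + 0.7q.
New quantity: 167 − 0.5q = 87.8 + 0.7q → q' = 66.
Overproduction Δq = 66 − 61 = 5; wedge = subsidy = 6.
Deadweight loss = ½ × 5 × 6 = €15 thousand.

€15 thousand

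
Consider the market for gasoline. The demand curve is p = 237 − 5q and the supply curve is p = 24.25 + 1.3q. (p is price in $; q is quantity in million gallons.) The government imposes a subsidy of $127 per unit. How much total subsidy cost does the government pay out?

$6848.93 million

Competitive equilibrium: 237 − 5q = 24.25 + 1.3q → q* = 33.7698, p* = 68.1508.
The subsidy lowers effective supply by 127: p = 1.3q − 102.75.
New quantity: 237 − 5q = 1.3q − 102.75 → q' = 53.9286.
Total subsidy cost = 127 × 53.9286 = $6848.93 million.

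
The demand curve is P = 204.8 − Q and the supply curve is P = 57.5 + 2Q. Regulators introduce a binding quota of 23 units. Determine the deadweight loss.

1021.815

Competitive equilibrium: 204.8 − Q = 57.5 + 2Q → Q* = 49.1, P* = 155.7.
At Q = 23: demand price = 204.8 − 1·23 = 181.8; supply price = 57.5 + 2·23 = 103.5.
ΔQ = 49.1 − 23 = 26.1; wedge = 181.8 − 103.5 = 78.3.
Deadweight loss = ½ × 26.1 × 78.3 = 1021.815.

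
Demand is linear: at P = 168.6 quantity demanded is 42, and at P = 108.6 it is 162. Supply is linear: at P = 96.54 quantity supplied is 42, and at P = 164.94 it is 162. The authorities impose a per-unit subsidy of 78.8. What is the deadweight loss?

Demand slope = (108.6 − 168.6)/(162 − 42) = −0.5, so P = 189.6 − 0.5Q.
Supply slope = (164.94 − 96.54)/(162 − 42) = 0.57, so P = 72.6 + 0.57Q.
Competitive equilibrium: 189.6 − 0.5Q = 72.6 + 0.57Q → Q* = 109.3458, P* = 134.9271.
The subsidy lowers effective supply by 78.8: P = 0.57Q − 6.2.
New quantity: 189.6 − 0.5Q = 0.57Q − 6.2 → Q' = 182.9907.
Overproduction ΔQ = 182.9907 − 109.3458 = 73.6449; wedge = subsidy = 78.8.
Deadweight loss = ½ × 73.6449 × 78.8 = 2901.61.

2901.61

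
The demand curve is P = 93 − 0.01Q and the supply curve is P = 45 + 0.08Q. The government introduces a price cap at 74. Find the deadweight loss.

1313.28

Competitive equilibrium: 93 − 0.01Q = 45 + 0.08Q → Q* = 533.3333, P* = 87.6667.
At the ceiling P = 74, quantity supplied = (74 − 45)/0.08 = 362.5.
Willingness to pay at Q' = 362.5: 93 − 0.01·362.5 = 89.375.
ΔQ = 533.3333 − 362.5 = 170.8333; wedge = 89.375 − 74 = 15.375.
Welfare loss = ½ × 170.8333 × 15.375 = 1313.28.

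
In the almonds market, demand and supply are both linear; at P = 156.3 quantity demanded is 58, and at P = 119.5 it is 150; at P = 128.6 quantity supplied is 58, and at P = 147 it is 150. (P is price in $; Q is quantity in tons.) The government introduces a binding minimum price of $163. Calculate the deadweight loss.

$1187.55

Demand slope = (119.5 − 156.3)/(150 − 58) = −0.4, so P = 179.5 − 0.4Q.
Supply slope = (147 − 128.6)/(150 − 58) = 0.2, so P = 117 + 0.2Q.
Competitive equilibrium: 179.5 − 0.4Q = 117 + 0.2Q → Q* = 104.1667, P* = 137.8333.
At the floor P = 163, quantity demanded = (179.5 − 163)/0.4 = 41.25.
Sellers' marginal cost at Q' = 41.25: 117 + 0.2·41.25 = 125.25.
ΔQ = 104.1667 − 41.25 = 62.9167; wedge = 163 − 125.25 = 37.75.
Deadweight loss = ½ × 62.9167 × 37.75 = $1187.55.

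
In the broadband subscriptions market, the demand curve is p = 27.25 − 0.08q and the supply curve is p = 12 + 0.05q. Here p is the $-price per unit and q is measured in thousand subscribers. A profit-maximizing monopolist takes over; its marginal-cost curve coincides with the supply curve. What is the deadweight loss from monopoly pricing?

$129.81 thousand

Competitive equilibrium: 27.25 − 0.08q = 12 + 0.05q → q* = 117.3077, p* = 17.8654.
Marginal revenue: MR = 27.25 − 0.16q. Set MR = MC: 27.25 − 0.16q = 12 + 0.05q → q_m = 72.619.
Price p_m = 27.25 − 0.08·72.619 = 21.4405; MC(q_m) = 12 + 0.05·72.619 = 15.631.
Competitive q* = 117.3077, so Δq = 44.6887; wedge = 21.4405 − 15.631 = 5.8095.
DWL = ½ × 44.6887 × 5.8095 = $129.81 thousand.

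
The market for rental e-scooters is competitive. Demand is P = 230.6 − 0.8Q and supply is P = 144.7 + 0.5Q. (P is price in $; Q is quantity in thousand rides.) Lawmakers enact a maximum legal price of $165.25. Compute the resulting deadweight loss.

$405.50 thousand

Competitive equilibrium: 230.6 − 0.8Q = 144.7 + 0.5Q → Q* = 66.0769, P* = 177.7385.
At the ceiling P = 165.25, quantity supplied = (165.25 − 144.7)/0.5 = 41.1.
Willingness to pay at Q' = 41.1: 230.6 − 0.8·41.1 = 197.72.
ΔQ = 66.0769 − 41.1 = 24.9769; wedge = 197.72 − 165.25 = 32.47.
Deadweight loss = ½ × 24.9769 × 32.47 = $405.50 thousand.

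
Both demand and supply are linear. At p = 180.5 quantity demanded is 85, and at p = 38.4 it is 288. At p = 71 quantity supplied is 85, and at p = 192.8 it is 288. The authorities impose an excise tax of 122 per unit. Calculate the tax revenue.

9196.92

Demand slope = (38.4 − 180.5)/(288 − 85) = −0.7, so p = 240 − 0.7q.
Supply slope = (192.8 − 71)/(288 − 85) = 0.6, so p = 20 + 0.6q.
Competitive equilibrium: 240 − 0.7q = 20 + 0.6q → q* = 169.2308, p* = 121.5385.
With the tax, the buyer price exceeds the seller price by 122: (240 − 0.7q) − (20 + 0.6q) = 122 → q' = 75.3846.
Tax revenue = 122 × 75.3846 = 9196.92.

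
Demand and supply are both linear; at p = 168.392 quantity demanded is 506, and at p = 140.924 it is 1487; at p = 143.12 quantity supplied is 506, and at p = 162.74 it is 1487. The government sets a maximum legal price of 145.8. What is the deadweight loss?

Demand slope = (140.924 − 168.392)/(1487 − 506) = −0.028, so p = 182.56 − 0.028q.
Supply slope = (162.74 − 143.12)/(1487 − 506) = 0.02, so p = 133 + 0.02q.
Competitive equilibrium: 182.56 − 0.028q = 133 + 0.02q → q* = 1032.5, p* = 153.65.
At the ceiling p = 145.8, quantity supplied = (145.8 − 133)/0.02 = 640.
Willingness to pay at q' = 640: 182.56 − 0.028·640 = 164.64.
Δq = 1032.5 − 640 = 392.5; wedge = 164.64 − 145.8 = 18.84.
Welfare loss = ½ × 392.5 × 18.84 = 3697.35.

3697.35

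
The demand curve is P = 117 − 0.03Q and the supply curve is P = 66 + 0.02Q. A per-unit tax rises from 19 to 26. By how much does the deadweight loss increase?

Competitive equilibrium: 117 − 0.03Q = 66 + 0.02Q → Q* = 1020, P* = 86.4.
For a per-unit tax t: ΔQ = t/0.05, so DWL = ½·t·(t/0.05) = t²/0.1.
At t = 19: DWL = 3610. At t = 26: DWL = 6760.
Increase = 6760 − 3610 = 3150.

3150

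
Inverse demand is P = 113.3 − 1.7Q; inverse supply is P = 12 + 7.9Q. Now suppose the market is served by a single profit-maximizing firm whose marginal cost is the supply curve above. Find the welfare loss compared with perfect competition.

Competitive equilibrium: 113.3 − 1.7Q = 12 + 7.9Q → Q* = 10.5521, P* = 95.3615.
Marginal revenue: MR = 113.3 − 3.4Q. Set MR = MC: 113.3 − 3.4Q = 12 + 7.9Q → Q_m = 8.9646.
Price P_m = 113.3 − 1.7·8.9646 = 98.0602; MC(Q_m) = 12 + 7.9·8.9646 = 82.8203.
Competitive Q* = 10.5521, so ΔQ = 1.5875; wedge = 98.0602 − 82.8203 = 15.2399.
Deadweight loss = ½ × 1.5875 × 15.2399 = 12.10.

12.10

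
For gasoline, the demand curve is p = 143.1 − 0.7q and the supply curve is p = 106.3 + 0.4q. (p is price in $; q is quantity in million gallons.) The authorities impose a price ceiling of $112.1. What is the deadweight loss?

$197.60 million

Competitive equilibrium: 143.1 − 0.7q = 106.3 + 0.4q → q* = 33.4545, p* = 119.6818.
At the ceiling p = 112.1, quantity supplied = (112.1 − 106.3)/0.4 = 14.5.
Willingness to pay at q' = 14.5: 143.1 − 0.7·14.5 = 132.95.
Δq = 33.4545 − 14.5 = 18.9545; wedge = 132.95 − 112.1 = 20.85.
Deadweight loss = ½ × 18.9545 × 20.85 = $197.60 million.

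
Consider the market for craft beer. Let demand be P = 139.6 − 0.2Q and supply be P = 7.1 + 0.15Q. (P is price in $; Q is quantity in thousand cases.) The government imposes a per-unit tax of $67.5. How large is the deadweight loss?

Competitive equilibrium: 139.6 − 0.2Q = 7.1 + 0.15Q → Q* = 378.5714, P* = 63.8857.
With the tax, the buyer price exceeds the seller price by 67.5: (139.6 − 0.2Q) − (7.1 + 0.15Q) = 67.5 → Q' = 185.7143.
ΔQ = 378.5714 − 185.7143 = 192.8571; the wedge equals the tax, 67.5.
Deadweight loss = ½ × 192.8571 × 67.5 = $6508.93 thousand.

$6508.93 thousand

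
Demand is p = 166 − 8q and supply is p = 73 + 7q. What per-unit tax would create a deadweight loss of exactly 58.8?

42

Competitive equilibrium: 166 − 8q = 73 + 7q → q* = 6.2, p* = 116.4.
A tax t gives Δq = t/15 and wedge t, so DWL = t²/30.
t²/30 = 58.8 → t² = 1764 → t = 42.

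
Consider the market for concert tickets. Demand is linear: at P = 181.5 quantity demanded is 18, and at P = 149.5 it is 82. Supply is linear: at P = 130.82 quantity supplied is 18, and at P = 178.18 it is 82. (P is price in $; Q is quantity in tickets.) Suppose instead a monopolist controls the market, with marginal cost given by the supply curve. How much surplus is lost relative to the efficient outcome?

$177.43

Demand slope = (149.5 − 181.5)/(82 − 18) = −0.5, so P = 190.5 − 0.5Q.
Supply slope = (178.18 − 130.82)/(82 − 18) = 0.74, so P = 117.5 + 0.74Q.
Competitive equilibrium: 190.5 − 0.5Q = 117.5 + 0.74Q → Q* = 58.871, P* = 161.0645.
Marginal revenue: MR = 190.5 − Q. Set MR = MC: 190.5 − Q = 117.5 + 0.74Q → Q_m = 41.954.
Price P_m = 190.5 − 0.5·41.954 = 169.523; MC(Q_m) = 117.5 + 0.74·41.954 = 148.546.
Competitive Q* = 58.871, so ΔQ = 16.917; wedge = 169.523 − 148.546 = 20.977.
The triangle = ½ × 16.917 × 20.977 = $177.43.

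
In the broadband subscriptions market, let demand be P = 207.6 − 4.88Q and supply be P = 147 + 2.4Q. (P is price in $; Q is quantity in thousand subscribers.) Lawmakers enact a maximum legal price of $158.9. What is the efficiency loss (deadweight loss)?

Competitive equilibrium: 207.6 − 4.88Q = 147 + 2.4Q → Q* = 8.3242, P* = 166.978.
At the ceiling P = 158.9, quantity supplied = (158.9 − 147)/2.4 = 4.9583.
Willingness to pay at Q' = 4.9583: 207.6 − 4.88·4.9583 = 183.4035.
ΔQ = 8.3242 − 4.9583 = 3.3659; wedge = 183.4035 − 158.9 = 24.5035.
Deadweight loss = ½ × 3.3659 × 24.5035 = $41.24 thousand.

$41.24 thousand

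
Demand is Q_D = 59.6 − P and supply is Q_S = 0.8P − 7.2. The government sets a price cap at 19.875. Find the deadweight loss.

213.90

In inverse form: demand P = 59.6 − Q, supply P = 9 + 1.25Q.
Competitive equilibrium: 59.6 − Q = 9 + 1.25Q → Q* = 22.4889, P* = 37.1111.
At the ceiling P = 19.875, quantity supplied = (19.875 − 9)/1.25 = 8.7.
Willingness to pay at Q' = 8.7: 59.6 − 1·8.7 = 50.9.
ΔQ = 22.4889 − 8.7 = 13.7889; wedge = 50.9 − 19.875 = 31.025.
The triangle = ½ × 13.7889 × 31.025 = 213.90.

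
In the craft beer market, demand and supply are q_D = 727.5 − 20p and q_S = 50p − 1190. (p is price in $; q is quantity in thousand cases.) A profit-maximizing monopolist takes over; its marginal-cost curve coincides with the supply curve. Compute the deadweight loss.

In inverse form: demand p = 36.375 − 0.05q, supply p = 23.8 + 0.02q.
Competitive equilibrium: 36.375 − 0.05q = 23.8 + 0.02q → q* = 179.64286, p* = 27.39286.
Marginal revenue: MR = 36.375 − 0.1q. Set MR = MC: 36.375 − 0.1q = 23.8 + 0.02q → q_m = 104.79167.
Price p_m = 36.375 − 0.05·104.79167 = 31.13542; MC(q_m) = 23.8 + 0.02·104.79167 = 25.89583.
Competitive q* = 179.64286, so Δq = 74.85119; wedge = 31.13542 − 25.89583 = 5.23959.
The triangle = ½ × 74.85119 × 5.23959 = $196.09 thousand.

$196.09 thousand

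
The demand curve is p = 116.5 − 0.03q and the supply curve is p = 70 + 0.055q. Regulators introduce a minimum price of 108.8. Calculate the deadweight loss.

3583.92

Competitive equilibrium: 116.5 − 0.03q = 70 + 0.055q → q* = 547.0588, p* = 100.0882.
At the floor p = 108.8, quantity demanded = (116.5 − 108.8)/0.03 = 256.6667.
Sellers' marginal cost at q' = 256.6667: 70 + 0.055·256.6667 = 84.1167.
Δq = 547.0588 − 256.6667 = 290.3921; wedge = 108.8 − 84.1167 = 24.6833.
The triangle = ½ × 290.3921 × 24.6833 = 3583.92.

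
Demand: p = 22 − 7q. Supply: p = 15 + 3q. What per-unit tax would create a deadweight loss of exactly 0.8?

4

Competitive equilibrium: 22 − 7q = 15 + 3q → q* = 0.7, p* = 17.1.
A tax t gives Δq = t/10 and wedge t, so DWL = t²/20.
t²/20 = 0.8 → t² = 16 → t = 4.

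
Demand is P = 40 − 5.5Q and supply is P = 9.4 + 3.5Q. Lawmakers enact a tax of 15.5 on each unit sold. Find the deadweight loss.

Competitive equilibrium: 40 − 5.5Q = 9.4 + 3.5Q → Q* = 3.4, P* = 21.3.
With the tax, the buyer price exceeds the seller price by 15.5: (40 − 5.5Q) − (9.4 + 3.5Q) = 15.5 → Q' = 1.6778.
ΔQ = 3.4 − 1.6778 = 1.7222; the wedge equals the tax, 15.5.
Deadweight loss = ½ × 1.7222 × 15.5 = 13.35.

13.35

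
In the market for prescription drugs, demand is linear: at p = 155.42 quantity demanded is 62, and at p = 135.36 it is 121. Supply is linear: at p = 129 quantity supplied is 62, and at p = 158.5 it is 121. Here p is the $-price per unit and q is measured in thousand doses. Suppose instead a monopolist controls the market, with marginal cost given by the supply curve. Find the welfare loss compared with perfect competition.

$304.53 thousand

Demand slope = (135.36 − 155.42)/(121 − 62) = −0.34, so p = 176.5 − 0.34q.
Supply slope = (158.5 − 129)/(121 − 62) = 0.5, so p = 98 + 0.5q.
Competitive equilibrium: 176.5 − 0.34q = 98 + 0.5q → q* = 93.4524, p* = 144.7262.
Marginal revenue: MR = 176.5 − 0.68q. Set MR = MC: 176.5 − 0.68q = 98 + 0.5q → q_m = 66.5254.
Price p_m = 176.5 − 0.34·66.5254 = 153.8814; MC(q_m) = 98 + 0.5·66.5254 = 131.2627.
Competitive q* = 93.4524, so Δq = 26.927; wedge = 153.8814 − 131.2627 = 22.6187.
The triangle = ½ × 26.927 × 22.6187 = $304.53 thousand.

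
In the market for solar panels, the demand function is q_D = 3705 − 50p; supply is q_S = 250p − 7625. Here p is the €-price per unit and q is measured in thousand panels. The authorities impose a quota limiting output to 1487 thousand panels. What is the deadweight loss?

In inverse form: demand p = 74.1 − 0.02q, supply p = 30.5 + 0.004q.
Competitive equilibrium: 74.1 − 0.02q = 30.5 + 0.004q → q* = 1816.6667, p* = 37.7667.
At q = 1487: demand price = 74.1 − 0.02·1487 = 44.36; supply price = 30.5 + 0.004·1487 = 36.448.
Δq = 1816.6667 − 1487 = 329.6667; wedge = 44.36 − 36.448 = 7.912.
Welfare loss = ½ × 329.6667 × 7.912 = €1304.16 thousand.

€1304.16 thousand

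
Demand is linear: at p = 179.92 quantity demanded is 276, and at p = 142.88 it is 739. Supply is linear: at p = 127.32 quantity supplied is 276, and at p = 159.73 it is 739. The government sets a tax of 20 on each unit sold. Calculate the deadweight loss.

1333.33

Demand slope = (142.88 − 179.92)/(739 − 276) = −0.08, so p = 202 − 0.08q.
Supply slope = (159.73 − 127.32)/(739 − 276) = 0.07, so p = 108 + 0.07q.
Competitive equilibrium: 202 − 0.08q = 108 + 0.07q → q* = 626.6667, p* = 151.8667.
With the tax, the buyer price exceeds the seller price by 20: (202 − 0.08q) − (108 + 0.07q) = 20 → q' = 493.3333.
Δq = 626.6667 − 493.3333 = 133.3334; the wedge equals the tax, 20.
Welfare loss = ½ × 133.3334 × 20 = 1333.33.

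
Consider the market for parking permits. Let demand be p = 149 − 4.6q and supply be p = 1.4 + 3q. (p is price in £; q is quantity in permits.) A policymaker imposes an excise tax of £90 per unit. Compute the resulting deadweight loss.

£532.89

Competitive equilibrium: 149 − 4.6q = 1.4 + 3q → q* = 19.42105, p* = 59.66316.
With the tax, the buyer price exceeds the seller price by 90: (149 − 4.6q) − (1.4 + 3q) = 90 → q' = 7.57895.
Δq = 19.42105 − 7.57895 = 11.8421; the wedge equals the tax, 90.
The triangle = ½ × 11.8421 × 90 = £532.89.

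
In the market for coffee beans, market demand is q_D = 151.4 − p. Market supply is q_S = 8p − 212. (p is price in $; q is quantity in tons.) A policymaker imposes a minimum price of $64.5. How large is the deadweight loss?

In inverse form: demand p = 151.4 − q, supply p = 26.5 + 0.125q.
Competitive equilibrium: 151.4 − q = 26.5 + 0.125q → q* = 111.0222, p* = 40.3778.
At the floor p = 64.5, quantity demanded = (151.4 − 64.5)/1 = 86.9.
Sellers' marginal cost at q' = 86.9: 26.5 + 0.125·86.9 = 37.3625.
Δq = 111.0222 − 86.9 = 24.1222; wedge = 64.5 − 37.3625 = 27.1375.
DWL = ½ × 24.1222 × 27.1375 = $327.31.

$327.31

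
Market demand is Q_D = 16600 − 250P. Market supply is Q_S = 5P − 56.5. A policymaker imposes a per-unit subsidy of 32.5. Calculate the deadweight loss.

In inverse form: demand P = 66.4 − 0.004Q, supply P = 11.3 + 0.2Q.
Competitive equilibrium: 66.4 − 0.004Q = 11.3 + 0.2Q → Q* = 270.098, P* = 65.3196.
The subsidy lowers effective supply by 32.5: P = 0.2Q − 21.2.
New quantity: 66.4 − 0.004Q = 0.2Q − 21.2 → Q' = 429.4118.
Overproduction ΔQ = 429.4118 − 270.098 = 159.3138; wedge = subsidy = 32.5.
Deadweight loss = ½ × 159.3138 × 32.5 = 2588.85.

2588.85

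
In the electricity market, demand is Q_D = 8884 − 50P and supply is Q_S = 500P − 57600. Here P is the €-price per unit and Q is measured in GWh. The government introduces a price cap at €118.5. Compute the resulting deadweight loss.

In inverse form: demand P = 177.68 − 0.02Q, supply P = 115.2 + 0.002Q.
Competitive equilibrium: 177.68 − 0.02Q = 115.2 + 0.002Q → Q* = 2840, P* = 120.88.
At the ceiling P = 118.5, quantity supplied = (118.5 − 115.2)/0.002 = 1650.
Willingness to pay at Q' = 1650: 177.68 − 0.02·1650 = 144.68.
ΔQ = 2840 − 1650 = 1190; wedge = 144.68 − 118.5 = 26.18.
The triangle = ½ × 1190 × 26.18 = €15577.10.

€15577.10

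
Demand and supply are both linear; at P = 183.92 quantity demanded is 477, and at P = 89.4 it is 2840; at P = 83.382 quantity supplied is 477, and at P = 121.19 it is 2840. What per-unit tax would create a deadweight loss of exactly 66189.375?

Demand slope = (89.4 − 183.92)/(2840 − 477) = −0.04, so P = 203 − 0.04Q.
Supply slope = (121.19 − 83.382)/(2840 − 477) = 0.016, so P = 75.75 + 0.016Q.
Competitive equilibrium: 203 − 0.04Q = 75.75 + 0.016Q → Q* = 2272.3214, P* = 112.1071.
A tax t gives ΔQ = t/0.056 and wedge t, so DWL = t²/0.112.
t²/0.112 = 66189.375 → t² = 7413.21 → t = 86.1.

86.1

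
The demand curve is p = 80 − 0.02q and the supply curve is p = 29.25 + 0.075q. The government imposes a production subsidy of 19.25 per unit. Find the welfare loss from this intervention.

Competitive equilibrium: 80 − 0.02q = 29.25 + 0.075q → q* = 534.2105, p* = 69.3158.
The subsidy lowers effective supply by 19.25: p = 10 + 0.075q.
New quantity: 80 − 0.02q = 10 + 0.075q → q' = 736.8421.
Overproduction Δq = 736.8421 − 534.2105 = 202.6316; wedge = subsidy = 19.25.
Deadweight loss = ½ × 202.6316 × 19.25 = 1950.33.

1950.33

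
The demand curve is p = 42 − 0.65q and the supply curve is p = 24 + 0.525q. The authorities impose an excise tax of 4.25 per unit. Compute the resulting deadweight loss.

7.69

Competitive equilibrium: 42 − 0.65q = 24 + 0.525q → q* = 15.3191, p* = 32.0426.
With the tax, the buyer price exceeds the seller price by 4.25: (42 − 0.65q) − (24 + 0.525q) = 4.25 → q' = 11.7021.
Δq = 15.3191 − 11.7021 = 3.617; the wedge equals the tax, 4.25.
The triangle = ½ × 3.617 × 4.25 = 7.69.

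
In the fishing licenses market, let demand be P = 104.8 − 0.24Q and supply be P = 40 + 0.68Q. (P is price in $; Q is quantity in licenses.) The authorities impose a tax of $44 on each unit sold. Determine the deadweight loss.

Competitive equilibrium: 104.8 − 0.24Q = 40 + 0.68Q → Q* = 70.4348, P* = 87.8957.
With the tax, the buyer price exceeds the seller price by 44: (104.8 − 0.24Q) − (40 + 0.68Q) = 44 → Q' = 22.6087.
ΔQ = 70.4348 − 22.6087 = 47.8261; the wedge equals the tax, 44.
DWL = ½ × 47.8261 × 44 = $1052.17.

$1052.17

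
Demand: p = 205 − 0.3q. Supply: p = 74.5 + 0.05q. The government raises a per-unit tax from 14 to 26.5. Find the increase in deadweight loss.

Competitive equilibrium: 205 − 0.3q = 74.5 + 0.05q → q* = 372.8571, p* = 93.1429.
For a per-unit tax t: Δq = t/0.35, so DWL = ½·t·(t/0.35) = t²/0.7.
At t = 14: DWL = 280. At t = 26.5: DWL = 1003.214.
Increase = 1003.214 − 280 = 723.21.

723.21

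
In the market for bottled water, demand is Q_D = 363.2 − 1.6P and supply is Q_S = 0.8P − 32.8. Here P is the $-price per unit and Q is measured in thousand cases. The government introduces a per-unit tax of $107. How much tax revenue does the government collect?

In inverse form: demand P = 227 − 0.625Q, supply P = 41 + 1.25Q.
Competitive equilibrium: 227 − 0.625Q = 41 + 1.25Q → Q* = 99.2, P* = 165.
With the tax, the buyer price exceeds the seller price by 107: (227 − 0.625Q) − (41 + 1.25Q) = 107 → Q' = 42.13333.
Tax revenue = 107 × 42.13333 = $4508.27 thousand.

$4508.27 thousand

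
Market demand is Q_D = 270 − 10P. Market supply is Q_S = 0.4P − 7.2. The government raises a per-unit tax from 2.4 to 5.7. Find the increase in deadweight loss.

5.14

In inverse form: demand P = 27 − 0.1Q, supply P = 18 + 2.5Q.
Competitive equilibrium: 27 − 0.1Q = 18 + 2.5Q → Q* = 3.4615, P* = 26.6538.
For a per-unit tax t: ΔQ = t/2.6, so DWL = ½·t·(t/2.6) = t²/5.2.
At t = 2.4: DWL = 1.108. At t = 5.7: DWL = 6.248.
Increase = 6.248 − 1.108 = 5.14.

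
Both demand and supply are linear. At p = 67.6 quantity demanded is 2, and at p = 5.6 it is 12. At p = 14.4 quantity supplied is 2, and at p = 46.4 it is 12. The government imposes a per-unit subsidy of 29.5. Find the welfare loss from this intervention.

Demand slope = (5.6 − 67.6)/(12 − 2) = −6.2, so p = 80 − 6.2q.
Supply slope = (46.4 − 14.4)/(12 − 2) = 3.2, so p = 8 + 3.2q.
Competitive equilibrium: 80 − 6.2q = 8 + 3.2q → q* = 7.6596, p* = 32.5106.
The subsidy lowers effective supply by 29.5: p = 3.2q − 21.5.
New quantity: 80 − 6.2q = 3.2q − 21.5 → q' = 10.7979.
Overproduction Δq = 10.7979 − 7.6596 = 3.1383; wedge = subsidy = 29.5.
Welfare loss = ½ × 3.1383 × 29.5 = 46.29.

46.29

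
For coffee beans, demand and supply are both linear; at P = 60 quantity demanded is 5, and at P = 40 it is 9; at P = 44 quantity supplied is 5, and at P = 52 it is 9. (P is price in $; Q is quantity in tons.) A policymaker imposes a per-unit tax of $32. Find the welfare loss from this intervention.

$73.14

Demand slope = (40 − 60)/(9 − 5) = −5, so P = 85 − 5Q.
Supply slope = (52 − 44)/(9 − 5) = 2, so P = 34 + 2Q.
Competitive equilibrium: 85 − 5Q = 34 + 2Q → Q* = 7.2857, P* = 48.5714.
With the tax, the buyer price exceeds the seller price by 32: (85 − 5Q) − (34 + 2Q) = 32 → Q' = 2.7143.
ΔQ = 7.2857 − 2.7143 = 4.5714; the wedge equals the tax, 32.
Welfare loss = ½ × 4.5714 × 32 = $73.14.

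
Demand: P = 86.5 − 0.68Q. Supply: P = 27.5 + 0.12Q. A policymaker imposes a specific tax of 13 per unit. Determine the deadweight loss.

105.625

Competitive equilibrium: 86.5 − 0.68Q = 27.5 + 0.12Q → Q* = 73.75, P* = 36.35.
With the tax, the buyer price exceeds the seller price by 13: (86.5 − 0.68Q) − (27.5 + 0.12Q) = 13 → Q' = 57.5.
ΔQ = 73.75 − 57.5 = 16.25; the wedge equals the tax, 13.
Welfare loss = ½ × 16.25 × 13 = 105.625.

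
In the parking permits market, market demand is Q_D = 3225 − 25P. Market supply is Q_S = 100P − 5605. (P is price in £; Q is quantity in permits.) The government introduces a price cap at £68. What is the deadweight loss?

£1742.40

In inverse form: demand P = 129 − 0.04Q, supply P = 56.05 + 0.01Q.
Competitive equilibrium: 129 − 0.04Q = 56.05 + 0.01Q → Q* = 1459, P* = 70.64.
At the ceiling P = 68, quantity supplied = (68 − 56.05)/0.01 = 1195.
Willingness to pay at Q' = 1195: 129 − 0.04·1195 = 81.2.
ΔQ = 1459 − 1195 = 264; wedge = 81.2 − 68 = 13.2.
Deadweight loss = ½ × 264 × 13.2 = £1742.40.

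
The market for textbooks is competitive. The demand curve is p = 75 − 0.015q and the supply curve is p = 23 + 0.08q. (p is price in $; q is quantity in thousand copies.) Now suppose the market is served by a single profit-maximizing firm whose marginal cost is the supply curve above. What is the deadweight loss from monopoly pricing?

Competitive equilibrium: 75 − 0.015q = 23 + 0.08q → q* = 547.3684, p* = 66.7895.
Marginal revenue: MR = 75 − 0.03q. Set MR = MC: 75 − 0.03q = 23 + 0.08q → q_m = 472.7273.
Price p_m = 75 − 0.015·472.7273 = 67.9091; MC(q_m) = 23 + 0.08·472.7273 = 60.8182.
Competitive q* = 547.3684, so Δq = 74.6411; wedge = 67.9091 − 60.8182 = 7.0909.
The triangle = ½ × 74.6411 × 7.0909 = $264.64 thousand.

$264.64 thousand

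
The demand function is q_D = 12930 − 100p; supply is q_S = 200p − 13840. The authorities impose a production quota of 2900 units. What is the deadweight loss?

9185.33

In inverse form: demand p = 129.3 − 0.01q, supply p = 69.2 + 0.005q.
Competitive equilibrium: 129.3 − 0.01q = 69.2 + 0.005q → q* = 4006.6667, p* = 89.2333.
At q = 2900: demand price = 129.3 − 0.01·2900 = 100.3; supply price = 69.2 + 0.005·2900 = 83.7.
Δq = 4006.6667 − 2900 = 1106.6667; wedge = 100.3 − 83.7 = 16.6.
The triangle = ½ × 1106.6667 × 16.6 = 9185.33.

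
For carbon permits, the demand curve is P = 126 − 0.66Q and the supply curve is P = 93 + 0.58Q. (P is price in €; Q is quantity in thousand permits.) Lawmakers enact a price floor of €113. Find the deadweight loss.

€29.65 thousand

Competitive equilibrium: 126 − 0.66Q = 93 + 0.58Q → Q* = 26.6129, P* = 108.4355.
At the floor P = 113, quantity demanded = (126 − 113)/0.66 = 19.697.
Sellers' marginal cost at Q' = 19.697: 93 + 0.58·19.697 = 104.4243.
ΔQ = 26.6129 − 19.697 = 6.9159; wedge = 113 − 104.4243 = 8.5757.
Welfare loss = ½ × 6.9159 × 8.5757 = €29.65 thousand.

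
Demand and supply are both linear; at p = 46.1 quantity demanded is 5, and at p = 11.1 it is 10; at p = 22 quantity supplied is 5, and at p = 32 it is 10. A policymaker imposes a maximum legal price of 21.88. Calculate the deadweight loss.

Demand slope = (11.1 − 46.1)/(10 − 5) = −7, so p = 81.1 − 7q.
Supply slope = (32 − 22)/(10 − 5) = 2, so p = 12 + 2q.
Competitive equilibrium: 81.1 − 7q = 12 + 2q → q* = 7.6778, p* = 27.3556.
At the ceiling p = 21.88, quantity supplied = (21.88 − 12)/2 = 4.94.
Willingness to pay at q' = 4.94: 81.1 − 7·4.94 = 46.52.
Δq = 7.6778 − 4.94 = 2.7378; wedge = 46.52 − 21.88 = 24.64.
Welfare loss = ½ × 2.7378 × 24.64 = 33.73.

33.73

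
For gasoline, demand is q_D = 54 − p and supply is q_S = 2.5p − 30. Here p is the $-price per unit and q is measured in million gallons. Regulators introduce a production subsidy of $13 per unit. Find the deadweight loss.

In inverse form: demand p = 54 − q, supply p = 12 + 0.4q.
Competitive equilibrium: 54 − q = 12 + 0.4q → q* = 30, p* = 24.
The subsidy lowers effective supply by 13: p = 0.4q − 1.
New quantity: 54 − q = 0.4q − 1 → q' = 39.2857.
Overproduction Δq = 39.2857 − 30 = 9.2857; wedge = subsidy = 13.
Welfare loss = ½ × 9.2857 × 13 = $60.36 million.

$60.36 million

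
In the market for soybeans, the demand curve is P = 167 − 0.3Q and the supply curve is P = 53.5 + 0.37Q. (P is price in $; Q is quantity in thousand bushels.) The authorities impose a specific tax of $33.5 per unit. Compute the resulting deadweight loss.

$837.50 thousand

Competitive equilibrium: 167 − 0.3Q = 53.5 + 0.37Q → Q* = 169.403, P* = 116.1791.
With the tax, the buyer price exceeds the seller price by 33.5: (167 − 0.3Q) − (53.5 + 0.37Q) = 33.5 → Q' = 119.403.
ΔQ = 169.403 − 119.403 = 50; the wedge equals the tax, 33.5.
Welfare loss = ½ × 50 × 33.5 = $837.50 thousand.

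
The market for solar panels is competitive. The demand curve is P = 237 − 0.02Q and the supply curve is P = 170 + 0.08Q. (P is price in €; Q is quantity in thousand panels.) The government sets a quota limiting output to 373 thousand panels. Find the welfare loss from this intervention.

Competitive equilibrium: 237 − 0.02Q = 170 + 0.08Q → Q* = 670, P* = 223.6.
At Q = 373: demand price = 237 − 0.02·373 = 229.54; supply price = 170 + 0.08·373 = 199.84.
ΔQ = 670 − 373 = 297; wedge = 229.54 − 199.84 = 29.7.
DWL = ½ × 297 × 29.7 = €4410.45 thousand.

€4410.45 thousand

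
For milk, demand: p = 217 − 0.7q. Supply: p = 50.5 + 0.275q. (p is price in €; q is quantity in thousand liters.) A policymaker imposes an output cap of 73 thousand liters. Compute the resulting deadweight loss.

Competitive equilibrium: 217 − 0.7q = 50.5 + 0.275q → q* = 170.76923, p* = 97.46154.
At q = 73: demand price = 217 − 0.7·73 = 165.9; supply price = 50.5 + 0.275·73 = 70.575.
Δq = 170.76923 − 73 = 97.76923; wedge = 165.9 − 70.575 = 95.325.
Deadweight loss = ½ × 97.76923 × 95.325 = €4659.93 thousand.

€4659.93 thousand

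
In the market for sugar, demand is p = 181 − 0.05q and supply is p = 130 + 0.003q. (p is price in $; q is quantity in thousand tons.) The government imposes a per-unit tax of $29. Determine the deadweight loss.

$7933.96 thousand

Competitive equilibrium: 181 − 0.05q = 130 + 0.003q → q* = 962.2642, p* = 132.8868.
With the tax, the buyer price exceeds the seller price by 29: (181 − 0.05q) − (130 + 0.003q) = 29 → q' = 415.0943.
Δq = 962.2642 − 415.0943 = 547.1699; the wedge equals the tax, 29.
DWL = ½ × 547.1699 × 29 = $7933.96 thousand.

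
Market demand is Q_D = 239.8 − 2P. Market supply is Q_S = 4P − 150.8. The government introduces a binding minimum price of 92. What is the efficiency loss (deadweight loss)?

1085.415

In inverse form: demand P = 119.9 − 0.5Q, supply P = 37.7 + 0.25Q.
Competitive equilibrium: 119.9 − 0.5Q = 37.7 + 0.25Q → Q* = 109.6, P* = 65.1.
At the floor P = 92, quantity demanded = (119.9 − 92)/0.5 = 55.8.
Sellers' marginal cost at Q' = 55.8: 37.7 + 0.25·55.8 = 51.65.
ΔQ = 109.6 − 55.8 = 53.8; wedge = 92 − 51.65 = 40.35.
Deadweight loss = ½ × 53.8 × 40.35 = 1085.415.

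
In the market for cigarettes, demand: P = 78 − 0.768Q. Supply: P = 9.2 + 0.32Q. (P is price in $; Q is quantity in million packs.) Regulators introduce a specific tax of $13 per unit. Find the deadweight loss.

$77.67 million

Competitive equilibrium: 78 − 0.768Q = 9.2 + 0.32Q → Q* = 63.2353, P* = 29.4353.
With the tax, the buyer price exceeds the seller price by 13: (78 − 0.768Q) − (9.2 + 0.32Q) = 13 → Q' = 51.2868.
ΔQ = 63.2353 − 51.2868 = 11.9485; the wedge equals the tax, 13.
DWL = ½ × 11.9485 × 13 = $77.67 million.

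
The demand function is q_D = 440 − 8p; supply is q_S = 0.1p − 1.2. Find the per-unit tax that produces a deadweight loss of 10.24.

In inverse form: demand p = 55 − 0.125q, supply p = 12 + 10q.
Competitive equilibrium: 55 − 0.125q = 12 + 10q → q* = 4.2469, p* = 54.4691.
A tax t gives Δq = t/10.125 and wedge t, so DWL = t²/20.25.
t²/20.25 = 10.24 → t² = 207.36 → t = 14.4.

14.4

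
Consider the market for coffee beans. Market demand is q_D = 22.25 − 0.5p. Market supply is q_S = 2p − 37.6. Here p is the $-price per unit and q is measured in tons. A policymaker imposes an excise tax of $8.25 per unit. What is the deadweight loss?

$13.61

In inverse form: demand p = 44.5 − 2q, supply p = 18.8 + 0.5q.
Competitive equilibrium: 44.5 − 2q = 18.8 + 0.5q → q* = 10.28, p* = 23.94.
With the tax, the buyer price exceeds the seller price by 8.25: (44.5 − 2q) − (18.8 + 0.5q) = 8.25 → q' = 6.98.
Δq = 10.28 − 6.98 = 3.3; the wedge equals the tax, 8.25.
The triangle = ½ × 3.3 × 8.25 = $13.61.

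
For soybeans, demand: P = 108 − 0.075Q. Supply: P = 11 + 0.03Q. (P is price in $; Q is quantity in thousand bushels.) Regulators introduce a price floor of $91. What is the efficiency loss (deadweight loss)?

$25515.43 thousand

Competitive equilibrium: 108 − 0.075Q = 11 + 0.03Q → Q* = 923.8095, P* = 38.7143.
At the floor P = 91, quantity demanded = (108 − 91)/0.075 = 226.6667.
Sellers' marginal cost at Q' = 226.6667: 11 + 0.03·226.6667 = 17.8.
ΔQ = 923.8095 − 226.6667 = 697.1428; wedge = 91 − 17.8 = 73.2.
The triangle = ½ × 697.1428 × 73.2 = $25515.43 thousand.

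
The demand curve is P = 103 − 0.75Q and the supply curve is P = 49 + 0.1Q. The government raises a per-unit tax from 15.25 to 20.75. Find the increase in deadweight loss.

Competitive equilibrium: 103 − 0.75Q = 49 + 0.1Q → Q* = 63.5294, P* = 55.3529.
For a per-unit tax t: ΔQ = t/0.85, so DWL = ½·t·(t/0.85) = t²/1.7.
At t = 15.25: DWL = 136.801. At t = 20.75: DWL = 253.272.
Increase = 253.272 − 136.801 = 116.47.

116.47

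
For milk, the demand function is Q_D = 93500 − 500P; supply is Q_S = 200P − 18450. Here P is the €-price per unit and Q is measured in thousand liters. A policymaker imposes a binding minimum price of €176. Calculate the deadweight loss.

In inverse form: demand P = 187 − 0.002Q, supply P = 92.25 + 0.005Q.
Competitive equilibrium: 187 − 0.002Q = 92.25 + 0.005Q → Q* = 13535.7143, P* = 159.9286.
At the floor P = 176, quantity demanded = (187 − 176)/0.002 = 5500.
Sellers' marginal cost at Q' = 5500: 92.25 + 0.005·5500 = 119.75.
ΔQ = 13535.7143 − 5500 = 8035.7143; wedge = 176 − 119.75 = 56.25.
Welfare loss = ½ × 8035.7143 × 56.25 = €226004.46 thousand.

€226004.46 thousand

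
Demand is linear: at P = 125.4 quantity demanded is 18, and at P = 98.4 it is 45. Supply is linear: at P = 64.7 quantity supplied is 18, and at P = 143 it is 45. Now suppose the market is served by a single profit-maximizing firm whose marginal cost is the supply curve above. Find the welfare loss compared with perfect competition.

91.49

Demand slope = (98.4 − 125.4)/(45 − 18) = −1, so P = 143.4 − Q.
Supply slope = (143 − 64.7)/(45 − 18) = 2.9, so P = 12.5 + 2.9Q.
Competitive equilibrium: 143.4 − Q = 12.5 + 2.9Q → Q* = 33.5641, P* = 109.8359.
Marginal revenue: MR = 143.4 − 2Q. Set MR = MC: 143.4 − 2Q = 12.5 + 2.9Q → Q_m = 26.7143.
Price P_m = 143.4 − 1·26.7143 = 116.6857; MC(Q_m) = 12.5 + 2.9·26.7143 = 89.9715.
Competitive Q* = 33.5641, so ΔQ = 6.8498; wedge = 116.6857 − 89.9715 = 26.7142.
The triangle = ½ × 6.8498 × 26.7142 = 91.49.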